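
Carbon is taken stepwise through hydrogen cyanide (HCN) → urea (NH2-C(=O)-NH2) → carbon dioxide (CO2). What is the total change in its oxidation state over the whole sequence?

+2

Carbon oxidation states along the series — hydrogen cyanide: +2, urea: +4, carbon dioxide: +4.
Net change = +4 − (+2) = +2.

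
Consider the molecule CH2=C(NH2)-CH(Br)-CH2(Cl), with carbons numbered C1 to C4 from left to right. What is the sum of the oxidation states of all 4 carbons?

Assign +1 per bond to O/N/halogen, −1 per bond to H or an electropositive element, and 0 per bond to carbon. Tallying each carbon:
C1: 2C, 2H → 0 − 2 = -2
C2: 3C, 1N → 0 + 1 = +1
C3: 2C, 1H, 1Br → 0 − 1 + 1 = 0
C4: 1C, 2H, 1Cl → 0 − 2 + 1 = -1
Sum = -2 + 1 + 0 − 1 = -2.

-2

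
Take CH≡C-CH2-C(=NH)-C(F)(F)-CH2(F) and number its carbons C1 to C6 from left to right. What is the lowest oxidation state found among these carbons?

-2

Tallying each carbon's bonds:
C1: 3C, 1H → 0 − 1 = -1
C2: 4C → 0 = 0
C3: 2C, 2H → 0 − 2 = -2
C4: 2C, 2N → 0 + 2 = +2
C5: 2C, 2F → 0 + 2 = +2
C6: 1C, 2H, 1F → 0 − 2 + 1 = -1
The lowest value is -2.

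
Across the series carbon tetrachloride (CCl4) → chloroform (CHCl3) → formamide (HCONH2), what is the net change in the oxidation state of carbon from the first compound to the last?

-2

Carbon oxidation states along the series — carbon tetrachloride: +4, chloroform: +2, formamide: +2.
Net change = +2 − (+4) = -2.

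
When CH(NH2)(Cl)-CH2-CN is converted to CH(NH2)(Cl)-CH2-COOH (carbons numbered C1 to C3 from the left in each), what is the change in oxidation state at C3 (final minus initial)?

Before: C3 has 1 bond to C, 3 bonds to N → oxidation state +3.
After: C3 has 1 bond to C, 3 bonds to O → oxidation state +3.
Δ = +3 − (+3) = 0, so no net redox change at C3.

0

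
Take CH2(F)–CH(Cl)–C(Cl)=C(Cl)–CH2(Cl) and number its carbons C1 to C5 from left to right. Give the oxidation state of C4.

+1

C4 has a double bond to C (2×0 = 0), one bond to C (0), one bond to Cl (+1).
Oxidation state = 0 + 0 + 1 = +1.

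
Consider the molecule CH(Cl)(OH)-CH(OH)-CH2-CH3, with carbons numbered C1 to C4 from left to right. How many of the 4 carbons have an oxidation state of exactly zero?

1

Each bond to a more electronegative atom (O, N, halogen) counts +1, each bond to a less electronegative atom (H, metal, B, Si) counts −1, and each C–C bond counts 0. Tallying each carbon:
C1: 1C, 1H, 1O, 1Cl → 0 − 1 + 1 + 1 = +1
C2: 2C, 1H, 1O → 0 − 1 + 1 = 0
C3: 2C, 2H → 0 − 2 = -2
C4: 1C, 3H → 0 − 3 = -3
1 carbon (C2) meets the condition.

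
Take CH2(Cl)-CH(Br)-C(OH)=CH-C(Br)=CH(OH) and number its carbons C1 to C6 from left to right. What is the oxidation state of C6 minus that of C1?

C6: 2C, 1H, 1O → 0 − 1 + 1 = 0
C1: 1C, 2H, 1Cl → 0 − 2 + 1 = -1
Difference: 0 − (-1) = +1.

+1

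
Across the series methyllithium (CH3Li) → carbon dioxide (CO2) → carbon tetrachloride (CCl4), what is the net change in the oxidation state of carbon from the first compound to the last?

+8

Carbon oxidation states along the series — methyllithium: -4, carbon dioxide: +4, carbon tetrachloride: +4.
Net change = +4 − (-4) = +8.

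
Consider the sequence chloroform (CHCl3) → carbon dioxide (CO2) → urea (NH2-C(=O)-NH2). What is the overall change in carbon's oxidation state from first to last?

+2

Carbon oxidation states along the series — chloroform: +2, carbon dioxide: +4, urea: +4.
Net change = +4 − (+2) = +2.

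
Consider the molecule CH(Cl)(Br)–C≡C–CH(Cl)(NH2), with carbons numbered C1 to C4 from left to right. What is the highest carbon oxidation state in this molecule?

+1

Tallying each carbon's bonds:
C1: 1C, 1H, 1Cl, 1Br → 0 − 1 + 1 + 1 = +1
C2: 4C → 0 = 0
C3: 4C → 0 = 0
C4: 1C, 1H, 1N, 1Cl → 0 − 1 + 1 + 1 = +1
The highest value is +1.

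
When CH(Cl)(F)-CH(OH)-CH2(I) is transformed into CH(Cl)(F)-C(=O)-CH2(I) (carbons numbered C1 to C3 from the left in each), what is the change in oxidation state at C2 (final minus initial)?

Before: C2 has 2 bonds to C, 1 bond to H, 1 bond to O → oxidation state 0.
After: C2 has 2 bonds to C, 2 bonds to O → oxidation state +2.
Δ = +2 − (0) = +2, so this is an oxidation at C2.

+2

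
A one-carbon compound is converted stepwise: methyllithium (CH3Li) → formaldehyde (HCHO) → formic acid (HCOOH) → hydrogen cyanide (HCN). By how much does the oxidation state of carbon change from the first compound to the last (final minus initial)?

+6

Carbon oxidation states along the series — methyllithium: -4, formaldehyde: 0, formic acid: +2, hydrogen cyanide: +2.
Net change = +2 − (-4) = +6.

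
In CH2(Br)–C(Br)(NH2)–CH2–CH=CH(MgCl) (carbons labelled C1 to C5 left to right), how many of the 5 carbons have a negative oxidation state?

Bonds to more-electronegative neighbours contribute +1 each, bonds to H or metals contribute −1 each, and C–C bonds contribute 0. Tallying each carbon:
C1: 1C, 2H, 1Br → 0 − 2 + 1 = -1
C2: 2C, 1N, 1Br → 0 + 1 + 1 = +2
C3: 2C, 2H → 0 − 2 = -2
C4: 3C, 1H → 0 − 1 = -1
C5: 2C, 1H, 1Mg → 0 − 1 − 1 = -2
4 carbons (C1, C3, C4, C5) meet the condition.

4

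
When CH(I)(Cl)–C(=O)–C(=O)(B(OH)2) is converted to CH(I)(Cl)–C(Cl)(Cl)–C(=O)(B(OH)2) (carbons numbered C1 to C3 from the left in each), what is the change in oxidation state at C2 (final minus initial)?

0

Before: C2 has 2 bonds to C, 2 bonds to O → oxidation state +2.
After: C2 has 2 bonds to C, 2 bonds to Cl → oxidation state +2.
Δ = +2 − (+2) = 0, so no net redox change at C2.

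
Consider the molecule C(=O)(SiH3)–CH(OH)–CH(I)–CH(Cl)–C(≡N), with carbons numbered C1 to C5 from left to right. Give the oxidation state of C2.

Bonds to more-electronegative neighbours contribute +1 each, bonds to H or metals contribute −1 each, and C–C bonds contribute 0.
C2 has one bond to C (0), one bond to C (0), one bond to O (+1), one bond to H (-1).
Oxidation state = 0 + 0 + 1 − 1 = 0.

0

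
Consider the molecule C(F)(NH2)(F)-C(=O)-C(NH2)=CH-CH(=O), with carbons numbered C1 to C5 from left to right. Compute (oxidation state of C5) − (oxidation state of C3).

0

C5: 1C, 1H, 2O → 0 − 1 + 2 = +1
C3: 3C, 1N → 0 + 1 = +1
Difference: +1 − (+1) = 0.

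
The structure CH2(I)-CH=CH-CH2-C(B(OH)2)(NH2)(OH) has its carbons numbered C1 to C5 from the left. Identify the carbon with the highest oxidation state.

Tallying each carbon's bonds:
C1: 1C, 2H, 1I → 0 − 2 + 1 = -1
C2: 3C, 1H → 0 − 1 = -1
C3: 3C, 1H → 0 − 1 = -1
C4: 2C, 2H → 0 − 2 = -2
C5: 1C, 1O, 1N, 1B → 0 + 1 + 1 − 1 = +1
The most oxidised carbon is C5 at +1.

C5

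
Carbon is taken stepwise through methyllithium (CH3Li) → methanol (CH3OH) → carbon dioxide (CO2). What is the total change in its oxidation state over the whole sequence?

Carbon oxidation states along the series — methyllithium: -4, methanol: -2, carbon dioxide: +4.
Net change = +4 − (-4) = +8.

+8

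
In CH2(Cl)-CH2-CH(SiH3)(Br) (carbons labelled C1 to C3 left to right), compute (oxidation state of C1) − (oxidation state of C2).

C1: 1C, 2H, 1Cl → 0 − 2 + 1 = -1
C2: 2C, 2H → 0 − 2 = -2
Difference: -1 − (-2) = +1.

+1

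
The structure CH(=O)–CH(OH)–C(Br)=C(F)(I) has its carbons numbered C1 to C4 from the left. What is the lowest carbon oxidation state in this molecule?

Count +1 for every bond to an atom more electronegative than carbon and −1 for every bond to one less electronegative; C–C bonds are 0. Tallying each carbon:
C1: 1C, 1H, 2O → 0 − 1 + 2 = +1
C2: 2C, 1H, 1O → 0 − 1 + 1 = 0
C3: 3C, 1Br → 0 + 1 = +1
C4: 2C, 1F, 1I → 0 + 1 + 1 = +2
The lowest value is 0.

0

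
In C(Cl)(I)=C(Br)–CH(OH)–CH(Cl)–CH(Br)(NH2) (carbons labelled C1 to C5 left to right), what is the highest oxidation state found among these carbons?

+2

Tallying each carbon's bonds:
C1: 2C, 1Cl, 1I → 0 + 1 + 1 = +2
C2: 3C, 1Br → 0 + 1 = +1
C3: 2C, 1H, 1O → 0 − 1 + 1 = 0
C4: 2C, 1H, 1Cl → 0 − 1 + 1 = 0
C5: 1C, 1H, 1N, 1Br → 0 − 1 + 1 + 1 = +1
The highest value is +2.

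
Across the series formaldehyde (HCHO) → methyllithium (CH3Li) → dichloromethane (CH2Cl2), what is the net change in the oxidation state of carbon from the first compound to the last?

Carbon oxidation states along the series — formaldehyde: 0, methyllithium: -4, dichloromethane: 0.
Net change = 0 − (0) = 0.

0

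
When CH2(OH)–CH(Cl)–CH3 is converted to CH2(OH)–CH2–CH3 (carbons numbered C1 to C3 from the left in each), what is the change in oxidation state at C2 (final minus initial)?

Before: C2 has 2 bonds to C, 1 bond to H, 1 bond to Cl → oxidation state 0.
After: C2 has 2 bonds to C, 2 bonds to H → oxidation state -2.
Δ = -2 − (0) = -2, so this is a reduction at C2.

-2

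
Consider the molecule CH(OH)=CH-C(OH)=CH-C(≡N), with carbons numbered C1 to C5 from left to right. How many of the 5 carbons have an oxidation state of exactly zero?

Bonds to more-electronegative neighbours contribute +1 each, bonds to H or metals contribute −1 each, and C–C bonds contribute 0. Tallying each carbon:
C1: 2C, 1H, 1O → 0 − 1 + 1 = 0
C2: 3C, 1H → 0 − 1 = -1
C3: 3C, 1O → 0 + 1 = +1
C4: 3C, 1H → 0 − 1 = -1
C5: 1C, 3N → 0 + 3 = +3
1 carbon (C1) meets the condition.

1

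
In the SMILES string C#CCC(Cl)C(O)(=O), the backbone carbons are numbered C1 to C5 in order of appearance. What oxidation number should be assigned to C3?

C3 has one bond to C (0), one bond to C (0), one bond to H (-1), one bond to H (-1).
Oxidation state = 0 + 0 − 1 − 1 = -2.

-2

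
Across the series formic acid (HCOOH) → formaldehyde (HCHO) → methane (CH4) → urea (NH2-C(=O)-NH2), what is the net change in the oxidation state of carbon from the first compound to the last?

Carbon oxidation states along the series — formic acid: +2, formaldehyde: 0, methane: -4, urea: +4.
Net change = +4 − (+2) = +2.

+2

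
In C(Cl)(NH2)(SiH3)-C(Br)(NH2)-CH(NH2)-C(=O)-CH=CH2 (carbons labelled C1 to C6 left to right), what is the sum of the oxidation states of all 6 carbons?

+2

Tallying each carbon's bonds:
C1: 1C, 1N, 1Cl, 1Si → 0 + 1 + 1 − 1 = +1
C2: 2C, 1N, 1Br → 0 + 1 + 1 = +2
C3: 2C, 1H, 1N → 0 − 1 + 1 = 0
C4: 2C, 2O → 0 + 2 = +2
C5: 3C, 1H → 0 − 1 = -1
C6: 2C, 2H → 0 − 2 = -2
Sum = +1 + 2 + 0 + 2 − 1 − 2 = +2.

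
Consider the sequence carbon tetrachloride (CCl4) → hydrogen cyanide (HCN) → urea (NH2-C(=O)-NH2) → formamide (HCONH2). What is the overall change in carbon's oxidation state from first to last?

Carbon oxidation states along the series — carbon tetrachloride: +4, hydrogen cyanide: +2, urea: +4, formamide: +2.
Net change = +2 − (+4) = -2.

-2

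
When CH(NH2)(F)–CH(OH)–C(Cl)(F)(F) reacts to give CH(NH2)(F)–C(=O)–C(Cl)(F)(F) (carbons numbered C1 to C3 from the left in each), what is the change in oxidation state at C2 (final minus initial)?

+2

Before: C2 has 2 bonds to C, 1 bond to H, 1 bond to O → oxidation state 0.
After: C2 has 2 bonds to C, 2 bonds to O → oxidation state +2.
Δ = +2 − (0) = +2, so this is an oxidation at C2.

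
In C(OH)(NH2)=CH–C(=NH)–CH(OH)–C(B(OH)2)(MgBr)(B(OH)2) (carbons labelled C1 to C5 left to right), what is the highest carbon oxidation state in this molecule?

+2

Tallying each carbon's bonds:
C1: 2C, 1O, 1N → 0 + 1 + 1 = +2
C2: 3C, 1H → 0 − 1 = -1
C3: 2C, 2N → 0 + 2 = +2
C4: 2C, 1H, 1O → 0 − 1 + 1 = 0
C5: 1C, 1Mg, 2B → 0 − 1 − 2 = -3
The highest value is +2.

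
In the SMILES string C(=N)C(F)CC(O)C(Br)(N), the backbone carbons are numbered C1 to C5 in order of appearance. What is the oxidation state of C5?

+1

C5 has one bond to C (0), one bond to Br (+1), one bond to H (-1), one bond to N (+1).
Oxidation state = 0 + 1 − 1 + 1 = +1.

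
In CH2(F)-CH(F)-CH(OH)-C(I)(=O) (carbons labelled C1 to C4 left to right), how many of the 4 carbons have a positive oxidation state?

Bonds to more-electronegative neighbours contribute +1 each, bonds to H or metals contribute −1 each, and C–C bonds contribute 0. Tallying each carbon:
C1: 1C, 2H, 1F → 0 − 2 + 1 = -1
C2: 2C, 1H, 1F → 0 − 1 + 1 = 0
C3: 2C, 1H, 1O → 0 − 1 + 1 = 0
C4: 1C, 2O, 1I → 0 + 2 + 1 = +3
1 carbon (C4) meets the condition.

1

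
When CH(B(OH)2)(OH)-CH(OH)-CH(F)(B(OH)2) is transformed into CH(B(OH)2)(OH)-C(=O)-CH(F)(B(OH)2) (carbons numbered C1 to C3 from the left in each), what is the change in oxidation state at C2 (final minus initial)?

+2

Before: C2 has 2 bonds to C, 1 bond to H, 1 bond to O → oxidation state 0.
After: C2 has 2 bonds to C, 2 bonds to O → oxidation state +2.
Δ = +2 − (0) = +2, so this is an oxidation at C2.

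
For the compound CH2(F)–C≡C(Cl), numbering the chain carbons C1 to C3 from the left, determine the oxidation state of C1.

Assign +1 per bond to O/N/halogen, −1 per bond to H or an electropositive element, and 0 per bond to carbon.
C1 has one bond to C (0), one bond to H (-1), one bond to H (-1), one bond to F (+1).
Oxidation state = 0 − 1 − 1 + 1 = -1.

-1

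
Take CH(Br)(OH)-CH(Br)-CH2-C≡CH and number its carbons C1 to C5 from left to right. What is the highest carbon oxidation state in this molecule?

Tallying each carbon's bonds:
C1: 1C, 1H, 1O, 1Br → 0 − 1 + 1 + 1 = +1
C2: 2C, 1H, 1Br → 0 − 1 + 1 = 0
C3: 2C, 2H → 0 − 2 = -2
C4: 4C → 0 = 0
C5: 3C, 1H → 0 − 1 = -1
The highest value is +1.

+1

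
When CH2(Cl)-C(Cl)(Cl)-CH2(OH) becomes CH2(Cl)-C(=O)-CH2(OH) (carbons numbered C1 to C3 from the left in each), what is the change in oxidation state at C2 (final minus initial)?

0

Before: C2 has 2 bonds to C, 2 bonds to Cl → oxidation state +2.
After: C2 has 2 bonds to C, 2 bonds to O → oxidation state +2.
Δ = +2 − (+2) = 0, so no net redox change at C2.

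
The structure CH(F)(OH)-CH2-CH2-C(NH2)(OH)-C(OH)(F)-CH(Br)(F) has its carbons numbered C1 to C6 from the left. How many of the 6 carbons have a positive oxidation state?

4

Tallying each carbon's bonds:
C1: 1C, 1H, 1O, 1F → 0 − 1 + 1 + 1 = +1
C2: 2C, 2H → 0 − 2 = -2
C3: 2C, 2H → 0 − 2 = -2
C4: 2C, 1O, 1N → 0 + 1 + 1 = +2
C5: 2C, 1O, 1F → 0 + 1 + 1 = +2
C6: 1C, 1H, 1F, 1Br → 0 − 1 + 1 + 1 = +1
4 carbons (C1, C4, C5, C6) meet the condition.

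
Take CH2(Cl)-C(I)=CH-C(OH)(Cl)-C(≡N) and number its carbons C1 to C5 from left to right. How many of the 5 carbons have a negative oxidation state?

Tallying each carbon's bonds:
C1: 1C, 2H, 1Cl → 0 − 2 + 1 = -1
C2: 3C, 1I → 0 + 1 = +1
C3: 3C, 1H → 0 − 1 = -1
C4: 2C, 1O, 1Cl → 0 + 1 + 1 = +2
C5: 1C, 3N → 0 + 3 = +3
2 carbons (C1, C3) meet the condition.

2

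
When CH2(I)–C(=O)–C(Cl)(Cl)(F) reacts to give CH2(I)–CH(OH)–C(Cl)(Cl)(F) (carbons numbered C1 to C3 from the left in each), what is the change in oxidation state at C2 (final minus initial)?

-2

Before: C2 has 2 bonds to C, 2 bonds to O → oxidation state +2.
After: C2 has 2 bonds to C, 1 bond to H, 1 bond to O → oxidation state 0.
Δ = 0 − (+2) = -2, so this is a reduction at C2.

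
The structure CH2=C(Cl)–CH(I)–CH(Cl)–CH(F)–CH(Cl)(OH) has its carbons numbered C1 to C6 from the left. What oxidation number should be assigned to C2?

Assign +1 per bond to O/N/halogen, −1 per bond to H or an electropositive element, and 0 per bond to carbon.
C2 has a double bond to C (2×0 = 0), one bond to C (0), one bond to Cl (+1).
Oxidation state = 0 + 0 + 1 = +1.

+1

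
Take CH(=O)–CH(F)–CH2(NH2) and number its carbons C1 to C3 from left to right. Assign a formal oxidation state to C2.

0

Each bond to a more electronegative atom (O, N, halogen) counts +1, each bond to a less electronegative atom (H, metal, B, Si) counts −1, and each C–C bond counts 0.
C2 has one bond to C (0), one bond to C (0), one bond to H (-1), one bond to F (+1).
Oxidation state = 0 + 0 − 1 + 1 = 0.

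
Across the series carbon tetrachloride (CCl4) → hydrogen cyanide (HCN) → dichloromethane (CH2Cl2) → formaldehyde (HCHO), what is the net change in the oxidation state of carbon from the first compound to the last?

Carbon oxidation states along the series — carbon tetrachloride: +4, hydrogen cyanide: +2, dichloromethane: 0, formaldehyde: 0.
Net change = 0 − (+4) = -4.

-4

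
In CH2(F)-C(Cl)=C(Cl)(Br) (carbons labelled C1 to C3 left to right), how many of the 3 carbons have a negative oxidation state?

Count +1 for every bond to an atom more electronegative than carbon and −1 for every bond to one less electronegative; C–C bonds are 0. Tallying each carbon:
C1: 1C, 2H, 1F → 0 − 2 + 1 = -1
C2: 3C, 1Cl → 0 + 1 = +1
C3: 2C, 1Cl, 1Br → 0 + 1 + 1 = +2
1 carbon (C1) meets the condition.

1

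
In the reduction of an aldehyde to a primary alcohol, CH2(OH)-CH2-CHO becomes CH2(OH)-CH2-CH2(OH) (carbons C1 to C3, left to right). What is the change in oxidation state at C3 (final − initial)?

Before: C3 has 1 bond to C, 1 bond to H, 2 bonds to O → oxidation state +1.
After: C3 has 1 bond to C, 2 bonds to H, 1 bond to O → oxidation state -1.
Δ = -1 − (+1) = -2, so this is a reduction at C3.

-2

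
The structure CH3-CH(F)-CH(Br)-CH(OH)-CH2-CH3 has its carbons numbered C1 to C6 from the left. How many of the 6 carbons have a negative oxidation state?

3

Tallying each carbon's bonds:
C1: 1C, 3H → 0 − 3 = -3
C2: 2C, 1H, 1F → 0 − 1 + 1 = 0
C3: 2C, 1H, 1Br → 0 − 1 + 1 = 0
C4: 2C, 1H, 1O → 0 − 1 + 1 = 0
C5: 2C, 2H → 0 − 2 = -2
C6: 1C, 3H → 0 − 3 = -3
3 carbons (C1, C5, C6) meet the condition.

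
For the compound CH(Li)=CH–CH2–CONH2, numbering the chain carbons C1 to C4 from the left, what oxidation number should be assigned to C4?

C4 has one bond to C (0), one bond to N (+1), a double bond to O (2×+1 = +2).
Oxidation state = 0 + 1 + 2 = +3.

+3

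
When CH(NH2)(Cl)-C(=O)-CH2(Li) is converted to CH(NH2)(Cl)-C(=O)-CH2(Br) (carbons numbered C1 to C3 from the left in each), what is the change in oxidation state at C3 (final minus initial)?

+2

Before: C3 has 1 bond to C, 2 bonds to H, 1 bond to Li → oxidation state -3.
After: C3 has 1 bond to C, 2 bonds to H, 1 bond to Br → oxidation state -1.
Δ = -1 − (-3) = +2, so this is an oxidation at C3.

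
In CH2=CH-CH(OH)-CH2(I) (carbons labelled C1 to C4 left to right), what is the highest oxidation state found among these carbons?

0

Bonds to more-electronegative neighbours contribute +1 each, bonds to H or metals contribute −1 each, and C–C bonds contribute 0. Tallying each carbon:
C1: 2C, 2H → 0 − 2 = -2
C2: 3C, 1H → 0 − 1 = -1
C3: 2C, 1H, 1O → 0 − 1 + 1 = 0
C4: 1C, 2H, 1I → 0 − 2 + 1 = -1
The highest value is 0.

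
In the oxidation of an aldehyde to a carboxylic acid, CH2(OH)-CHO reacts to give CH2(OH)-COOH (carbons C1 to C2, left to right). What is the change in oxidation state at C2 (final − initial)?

+2

Before: C2 has 1 bond to C, 1 bond to H, 2 bonds to O → oxidation state +1.
After: C2 has 1 bond to C, 3 bonds to O → oxidation state +3.
Δ = +3 − (+1) = +2, so this is an oxidation at C2.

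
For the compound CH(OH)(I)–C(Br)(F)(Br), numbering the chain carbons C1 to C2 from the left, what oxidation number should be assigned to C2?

+3

Count +1 for every bond to an atom more electronegative than carbon and −1 for every bond to one less electronegative; C–C bonds are 0.
C2 has one bond to C (0), one bond to Br (+1), one bond to F (+1), one bond to Br (+1).
Oxidation state = 0 + 1 + 1 + 1 = +3.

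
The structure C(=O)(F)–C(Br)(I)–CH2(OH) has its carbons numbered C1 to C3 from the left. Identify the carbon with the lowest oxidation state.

Each bond to a more electronegative atom (O, N, halogen) counts +1, each bond to a less electronegative atom (H, metal, B, Si) counts −1, and each C–C bond counts 0. Tallying each carbon:
C1: 1C, 2O, 1F → 0 + 2 + 1 = +3
C2: 2C, 1Br, 1I → 0 + 1 + 1 = +2
C3: 1C, 2H, 1O → 0 − 2 + 1 = -1
The most reduced carbon is C3 at -1.

C3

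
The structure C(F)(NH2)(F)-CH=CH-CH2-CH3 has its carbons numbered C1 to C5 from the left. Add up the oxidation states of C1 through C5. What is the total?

-4

Tallying each carbon's bonds:
C1: 1C, 1N, 2F → 0 + 1 + 2 = +3
C2: 3C, 1H → 0 − 1 = -1
C3: 3C, 1H → 0 − 1 = -1
C4: 2C, 2H → 0 − 2 = -2
C5: 1C, 3H → 0 − 3 = -3
Sum = +3 − 1 − 1 − 2 − 3 = -4.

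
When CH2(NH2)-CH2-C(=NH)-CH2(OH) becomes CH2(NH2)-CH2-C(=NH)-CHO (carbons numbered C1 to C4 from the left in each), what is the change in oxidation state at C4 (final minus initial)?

Before: C4 has 1 bond to C, 2 bonds to H, 1 bond to O → oxidation state -1.
After: C4 has 1 bond to C, 1 bond to H, 2 bonds to O → oxidation state +1.
Δ = +1 − (-1) = +2, so this is an oxidation at C4.

+2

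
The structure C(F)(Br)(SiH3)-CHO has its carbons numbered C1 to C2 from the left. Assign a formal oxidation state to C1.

+1

Assign +1 per bond to O/N/halogen, −1 per bond to H or an electropositive element, and 0 per bond to carbon.
C1 has one bond to C (0), one bond to F (+1), one bond to Br (+1), one bond to Si (-1).
Oxidation state = 0 + 1 + 1 − 1 = +1.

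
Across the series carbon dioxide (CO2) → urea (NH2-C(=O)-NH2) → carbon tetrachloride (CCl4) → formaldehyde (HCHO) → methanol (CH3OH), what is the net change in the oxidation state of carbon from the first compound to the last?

Carbon oxidation states along the series — carbon dioxide: +4, urea: +4, carbon tetrachloride: +4, formaldehyde: 0, methanol: -2.
Net change = -2 − (+4) = -6.

-6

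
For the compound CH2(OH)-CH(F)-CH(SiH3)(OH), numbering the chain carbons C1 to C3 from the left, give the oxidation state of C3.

C3 has one bond to C (0), one bond to Si (-1), one bond to H (-1), one bond to O (+1).
Oxidation state = 0 − 1 − 1 + 1 = -1.

-1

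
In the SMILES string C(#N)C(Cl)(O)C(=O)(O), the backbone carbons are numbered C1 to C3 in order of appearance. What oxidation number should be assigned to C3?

+3

Bonds to more-electronegative neighbours contribute +1 each, bonds to H or metals contribute −1 each, and C–C bonds contribute 0.
C3 has one bond to C (0), a double bond to O (2×+1 = +2), one bond to O (+1).
Oxidation state = 0 + 2 + 1 = +3.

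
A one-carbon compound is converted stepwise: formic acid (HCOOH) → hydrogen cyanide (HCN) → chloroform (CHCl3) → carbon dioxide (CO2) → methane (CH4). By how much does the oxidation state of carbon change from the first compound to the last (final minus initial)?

-6

Carbon oxidation states along the series — formic acid: +2, hydrogen cyanide: +2, chloroform: +2, carbon dioxide: +4, methane: -4.
Net change = -4 − (+2) = -6.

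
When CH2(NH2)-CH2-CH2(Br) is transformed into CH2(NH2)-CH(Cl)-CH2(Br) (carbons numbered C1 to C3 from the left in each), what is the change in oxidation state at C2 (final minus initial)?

+2

Before: C2 has 2 bonds to C, 2 bonds to H → oxidation state -2.
After: C2 has 2 bonds to C, 1 bond to H, 1 bond to Cl → oxidation state 0.
Δ = 0 − (-2) = +2, so this is an oxidation at C2.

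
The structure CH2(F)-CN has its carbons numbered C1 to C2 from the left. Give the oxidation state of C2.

C2 has one bond to C (0), a triple bond to N (3×+1 = +3).
Oxidation state = 0 + 3 = +3.

+3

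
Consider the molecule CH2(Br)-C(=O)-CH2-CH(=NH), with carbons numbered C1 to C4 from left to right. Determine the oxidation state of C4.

C4 has one bond to C (0), one bond to H (-1), a double bond to N (2×+1 = +2).
Oxidation state = 0 − 1 + 2 = +1.

+1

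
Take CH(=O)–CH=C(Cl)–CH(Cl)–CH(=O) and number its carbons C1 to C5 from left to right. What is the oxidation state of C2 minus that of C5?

-2

C2: 3C, 1H → 0 − 1 = -1
C5: 1C, 1H, 2O → 0 − 1 + 2 = +1
Difference: -1 − (+1) = -2.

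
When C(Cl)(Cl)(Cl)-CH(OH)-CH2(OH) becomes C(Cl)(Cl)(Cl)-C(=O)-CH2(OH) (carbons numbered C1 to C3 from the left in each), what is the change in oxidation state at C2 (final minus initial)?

+2

Before: C2 has 2 bonds to C, 1 bond to H, 1 bond to O → oxidation state 0.
After: C2 has 2 bonds to C, 2 bonds to O → oxidation state +2.
Δ = +2 − (0) = +2, so this is an oxidation at C2.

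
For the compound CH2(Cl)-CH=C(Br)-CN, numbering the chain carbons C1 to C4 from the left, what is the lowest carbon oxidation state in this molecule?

-1

Assign +1 per bond to O/N/halogen, −1 per bond to H or an electropositive element, and 0 per bond to carbon. Tallying each carbon:
C1: 1C, 2H, 1Cl → 0 − 2 + 1 = -1
C2: 3C, 1H → 0 − 1 = -1
C3: 3C, 1Br → 0 + 1 = +1
C4: 1C, 3N → 0 + 3 = +3
The lowest value is -1.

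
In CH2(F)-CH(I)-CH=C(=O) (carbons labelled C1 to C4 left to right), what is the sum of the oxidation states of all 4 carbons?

Each bond to a more electronegative atom (O, N, halogen) counts +1, each bond to a less electronegative atom (H, metal, B, Si) counts −1, and each C–C bond counts 0. Tallying each carbon:
C1: 1C, 2H, 1F → 0 − 2 + 1 = -1
C2: 2C, 1H, 1I → 0 − 1 + 1 = 0
C3: 3C, 1H → 0 − 1 = -1
C4: 2C, 2O → 0 + 2 = +2
Sum = -1 + 0 − 1 + 2 = 0.

0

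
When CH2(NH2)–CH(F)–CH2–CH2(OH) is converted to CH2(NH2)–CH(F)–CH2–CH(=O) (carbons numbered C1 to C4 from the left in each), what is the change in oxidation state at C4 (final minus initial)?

+2

Before: C4 has 1 bond to C, 2 bonds to H, 1 bond to O → oxidation state -1.
After: C4 has 1 bond to C, 1 bond to H, 2 bonds to O → oxidation state +1.
Δ = +1 − (-1) = +2, so this is an oxidation at C4.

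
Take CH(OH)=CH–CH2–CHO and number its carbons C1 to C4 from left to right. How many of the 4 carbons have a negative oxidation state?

Tallying each carbon's bonds:
C1: 2C, 1H, 1O → 0 − 1 + 1 = 0
C2: 3C, 1H → 0 − 1 = -1
C3: 2C, 2H → 0 − 2 = -2
C4: 1C, 1H, 2O → 0 − 1 + 2 = +1
2 carbons (C2, C3) meet the condition.

2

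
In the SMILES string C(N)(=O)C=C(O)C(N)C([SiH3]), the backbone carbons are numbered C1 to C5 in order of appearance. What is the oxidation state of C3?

Bonds to more-electronegative neighbours contribute +1 each, bonds to H or metals contribute −1 each, and C–C bonds contribute 0.
C3 has a double bond to C (2×0 = 0), one bond to C (0), one bond to O (+1).
Oxidation state = 0 + 0 + 1 = +1.

+1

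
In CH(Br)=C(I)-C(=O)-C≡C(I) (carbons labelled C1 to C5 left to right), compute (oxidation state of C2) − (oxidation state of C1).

+1

C2: 3C, 1I → 0 + 1 = +1
C1: 2C, 1H, 1Br → 0 − 1 + 1 = 0
Difference: +1 − (0) = +1.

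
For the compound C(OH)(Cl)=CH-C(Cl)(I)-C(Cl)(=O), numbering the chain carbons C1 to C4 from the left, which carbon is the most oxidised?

Tallying each carbon's bonds:
C1: 2C, 1O, 1Cl → 0 + 1 + 1 = +2
C2: 3C, 1H → 0 − 1 = -1
C3: 2C, 1Cl, 1I → 0 + 1 + 1 = +2
C4: 1C, 2O, 1Cl → 0 + 2 + 1 = +3
The most oxidised carbon is C4 at +3.

C4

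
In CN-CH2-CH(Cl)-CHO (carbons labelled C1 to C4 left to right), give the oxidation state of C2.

Each bond to a more electronegative atom (O, N, halogen) counts +1, each bond to a less electronegative atom (H, metal, B, Si) counts −1, and each C–C bond counts 0.
C2 has one bond to C (0), one bond to C (0), one bond to H (-1), one bond to H (-1).
Oxidation state = 0 + 0 − 1 − 1 = -2.

-2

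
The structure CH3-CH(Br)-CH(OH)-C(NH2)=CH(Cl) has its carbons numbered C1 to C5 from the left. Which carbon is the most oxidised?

C4

Tallying each carbon's bonds:
C1: 1C, 3H → 0 − 3 = -3
C2: 2C, 1H, 1Br → 0 − 1 + 1 = 0
C3: 2C, 1H, 1O → 0 − 1 + 1 = 0
C4: 3C, 1N → 0 + 1 = +1
C5: 2C, 1H, 1Cl → 0 − 1 + 1 = 0
The most oxidised carbon is C4 at +1.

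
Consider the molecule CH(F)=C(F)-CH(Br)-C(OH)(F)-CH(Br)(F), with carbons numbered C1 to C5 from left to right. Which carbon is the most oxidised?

C4

Each bond to a more electronegative atom (O, N, halogen) counts +1, each bond to a less electronegative atom (H, metal, B, Si) counts −1, and each C–C bond counts 0. Tallying each carbon:
C1: 2C, 1H, 1F → 0 − 1 + 1 = 0
C2: 3C, 1F → 0 + 1 = +1
C3: 2C, 1H, 1Br → 0 − 1 + 1 = 0
C4: 2C, 1O, 1F → 0 + 1 + 1 = +2
C5: 1C, 1H, 1F, 1Br → 0 − 1 + 1 + 1 = +1
The most oxidised carbon is C4 at +2.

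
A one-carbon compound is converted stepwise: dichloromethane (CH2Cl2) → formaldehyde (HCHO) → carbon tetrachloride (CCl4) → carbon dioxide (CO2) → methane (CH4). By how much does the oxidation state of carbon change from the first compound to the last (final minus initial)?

Carbon oxidation states along the series — dichloromethane: 0, formaldehyde: 0, carbon tetrachloride: +4, carbon dioxide: +4, methane: -4.
Net change = -4 − (0) = -4.

-4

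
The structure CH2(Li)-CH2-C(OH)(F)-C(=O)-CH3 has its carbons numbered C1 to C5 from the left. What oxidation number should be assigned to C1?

Each bond to a more electronegative atom (O, N, halogen) counts +1, each bond to a less electronegative atom (H, metal, B, Si) counts −1, and each C–C bond counts 0.
C1 has one bond to C (0), one bond to H (-1), one bond to Li (-1), one bond to H (-1).
Oxidation state = 0 − 1 − 1 − 1 = -3.

-3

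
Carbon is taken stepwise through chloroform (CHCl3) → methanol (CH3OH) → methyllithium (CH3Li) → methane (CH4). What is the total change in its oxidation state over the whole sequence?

Carbon oxidation states along the series — chloroform: +2, methanol: -2, methyllithium: -4, methane: -4.
Net change = -4 − (+2) = -6.

-6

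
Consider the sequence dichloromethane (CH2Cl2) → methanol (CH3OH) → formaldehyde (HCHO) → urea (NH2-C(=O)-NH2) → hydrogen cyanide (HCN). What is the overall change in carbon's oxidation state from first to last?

+2

Carbon oxidation states along the series — dichloromethane: 0, methanol: -2, formaldehyde: 0, urea: +4, hydrogen cyanide: +2.
Net change = +2 − (0) = +2.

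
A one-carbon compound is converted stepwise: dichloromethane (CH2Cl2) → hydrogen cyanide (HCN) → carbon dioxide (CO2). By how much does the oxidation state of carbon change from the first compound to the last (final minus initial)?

Carbon oxidation states along the series — dichloromethane: 0, hydrogen cyanide: +2, carbon dioxide: +4.
Net change = +4 − (0) = +4.

+4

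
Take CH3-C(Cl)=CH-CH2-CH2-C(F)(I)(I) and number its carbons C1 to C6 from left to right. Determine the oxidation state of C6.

+3

C6 has one bond to C (0), one bond to F (+1), one bond to I (+1), one bond to I (+1).
Oxidation state = 0 + 1 + 1 + 1 = +3.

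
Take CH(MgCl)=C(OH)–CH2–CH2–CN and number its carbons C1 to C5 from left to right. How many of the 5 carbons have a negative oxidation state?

Assign +1 per bond to O/N/halogen, −1 per bond to H or an electropositive element, and 0 per bond to carbon. Tallying each carbon:
C1: 2C, 1H, 1Mg → 0 − 1 − 1 = -2
C2: 3C, 1O → 0 + 1 = +1
C3: 2C, 2H → 0 − 2 = -2
C4: 2C, 2H → 0 − 2 = -2
C5: 1C, 3N → 0 + 3 = +3
3 carbons (C1, C3, C4) meet the condition.

3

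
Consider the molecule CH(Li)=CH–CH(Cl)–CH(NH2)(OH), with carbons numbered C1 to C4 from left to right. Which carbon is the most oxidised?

Tallying each carbon's bonds:
C1: 2C, 1H, 1Li → 0 − 1 − 1 = -2
C2: 3C, 1H → 0 − 1 = -1
C3: 2C, 1H, 1Cl → 0 − 1 + 1 = 0
C4: 1C, 1H, 1O, 1N → 0 − 1 + 1 + 1 = +1
The most oxidised carbon is C4 at +1.

C4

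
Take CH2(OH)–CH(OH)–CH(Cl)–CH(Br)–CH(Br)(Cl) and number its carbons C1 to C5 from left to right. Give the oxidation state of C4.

0

C4 has one bond to C (0), one bond to C (0), one bond to Br (+1), one bond to H (-1).
Oxidation state = 0 + 0 + 1 − 1 = 0.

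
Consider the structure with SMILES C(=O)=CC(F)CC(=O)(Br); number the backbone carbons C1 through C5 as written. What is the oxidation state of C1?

+2

C1 has a double bond to C (2×0 = 0), a double bond to O (2×+1 = +2).
Oxidation state = 0 + 2 = +2.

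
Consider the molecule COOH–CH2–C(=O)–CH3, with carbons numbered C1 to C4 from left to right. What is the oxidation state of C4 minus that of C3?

-5

C4: 1C, 3H → 0 − 3 = -3
C3: 2C, 2O → 0 + 2 = +2
Difference: -3 − (+2) = -5.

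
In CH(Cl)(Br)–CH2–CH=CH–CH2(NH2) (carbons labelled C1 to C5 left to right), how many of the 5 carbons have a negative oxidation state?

Tallying each carbon's bonds:
C1: 1C, 1H, 1Cl, 1Br → 0 − 1 + 1 + 1 = +1
C2: 2C, 2H → 0 − 2 = -2
C3: 3C, 1H → 0 − 1 = -1
C4: 3C, 1H → 0 − 1 = -1
C5: 1C, 2H, 1N → 0 − 2 + 1 = -1
4 carbons (C2, C3, C4, C5) meet the condition.

4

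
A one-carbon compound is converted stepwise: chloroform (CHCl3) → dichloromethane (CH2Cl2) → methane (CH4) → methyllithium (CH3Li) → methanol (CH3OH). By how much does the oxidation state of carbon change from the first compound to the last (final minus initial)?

-4

Carbon oxidation states along the series — chloroform: +2, dichloromethane: 0, methane: -4, methyllithium: -4, methanol: -2.
Net change = -2 − (+2) = -4.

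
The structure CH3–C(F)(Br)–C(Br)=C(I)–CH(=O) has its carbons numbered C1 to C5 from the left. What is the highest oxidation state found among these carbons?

Tallying each carbon's bonds:
C1: 1C, 3H → 0 − 3 = -3
C2: 2C, 1F, 1Br → 0 + 1 + 1 = +2
C3: 3C, 1Br → 0 + 1 = +1
C4: 3C, 1I → 0 + 1 = +1
C5: 1C, 1H, 2O → 0 − 1 + 2 = +1
The highest value is +2.

+2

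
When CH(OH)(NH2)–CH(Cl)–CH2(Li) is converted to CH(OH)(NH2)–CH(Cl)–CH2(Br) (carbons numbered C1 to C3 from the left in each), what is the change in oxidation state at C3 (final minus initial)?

+2

Before: C3 has 1 bond to C, 2 bonds to H, 1 bond to Li → oxidation state -3.
After: C3 has 1 bond to C, 2 bonds to H, 1 bond to Br → oxidation state -1.
Δ = -1 − (-3) = +2, so this is an oxidation at C3.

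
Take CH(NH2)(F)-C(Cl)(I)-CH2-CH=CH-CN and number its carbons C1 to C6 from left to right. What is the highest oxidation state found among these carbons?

Bonds to more-electronegative neighbours contribute +1 each, bonds to H or metals contribute −1 each, and C–C bonds contribute 0. Tallying each carbon:
C1: 1C, 1H, 1N, 1F → 0 − 1 + 1 + 1 = +1
C2: 2C, 1Cl, 1I → 0 + 1 + 1 = +2
C3: 2C, 2H → 0 − 2 = -2
C4: 3C, 1H → 0 − 1 = -1
C5: 3C, 1H → 0 − 1 = -1
C6: 1C, 3N → 0 + 3 = +3
The highest value is +3.

+3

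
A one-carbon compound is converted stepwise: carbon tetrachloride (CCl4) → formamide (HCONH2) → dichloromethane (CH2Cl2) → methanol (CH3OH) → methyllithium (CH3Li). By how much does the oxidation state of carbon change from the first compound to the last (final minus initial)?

Carbon oxidation states along the series — carbon tetrachloride: +4, formamide: +2, dichloromethane: 0, methanol: -2, methyllithium: -4.
Net change = -4 − (+4) = -8.

-8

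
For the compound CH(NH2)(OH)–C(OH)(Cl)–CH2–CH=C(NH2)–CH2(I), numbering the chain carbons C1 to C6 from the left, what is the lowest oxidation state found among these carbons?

Bonds to more-electronegative neighbours contribute +1 each, bonds to H or metals contribute −1 each, and C–C bonds contribute 0. Tallying each carbon:
C1: 1C, 1H, 1O, 1N → 0 − 1 + 1 + 1 = +1
C2: 2C, 1O, 1Cl → 0 + 1 + 1 = +2
C3: 2C, 2H → 0 − 2 = -2
C4: 3C, 1H → 0 − 1 = -1
C5: 3C, 1N → 0 + 1 = +1
C6: 1C, 2H, 1I → 0 − 2 + 1 = -1
The lowest value is -2.

-2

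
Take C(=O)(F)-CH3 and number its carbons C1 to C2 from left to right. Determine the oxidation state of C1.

Each bond to a more electronegative atom (O, N, halogen) counts +1, each bond to a less electronegative atom (H, metal, B, Si) counts −1, and each C–C bond counts 0.
C1 has one bond to C (0), a double bond to O (2×+1 = +2), one bond to F (+1).
Oxidation state = 0 + 2 + 1 = +3.

+3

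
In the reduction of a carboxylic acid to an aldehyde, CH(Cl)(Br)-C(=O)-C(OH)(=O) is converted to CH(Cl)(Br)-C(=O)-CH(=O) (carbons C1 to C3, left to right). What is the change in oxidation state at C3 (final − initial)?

-2

Before: C3 has 1 bond to C, 3 bonds to O → oxidation state +3.
After: C3 has 1 bond to C, 1 bond to H, 2 bonds to O → oxidation state +1.
Δ = +1 − (+3) = -2, so this is a reduction at C3.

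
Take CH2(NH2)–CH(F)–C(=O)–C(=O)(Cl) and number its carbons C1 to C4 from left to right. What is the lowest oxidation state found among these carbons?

-1

Each bond to a more electronegative atom (O, N, halogen) counts +1, each bond to a less electronegative atom (H, metal, B, Si) counts −1, and each C–C bond counts 0. Tallying each carbon:
C1: 1C, 2H, 1N → 0 − 2 + 1 = -1
C2: 2C, 1H, 1F → 0 − 1 + 1 = 0
C3: 2C, 2O → 0 + 2 = +2
C4: 1C, 2O, 1Cl → 0 + 2 + 1 = +3
The lowest value is -1.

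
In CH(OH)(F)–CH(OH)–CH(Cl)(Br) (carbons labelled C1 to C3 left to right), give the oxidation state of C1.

Bonds to more-electronegative neighbours contribute +1 each, bonds to H or metals contribute −1 each, and C–C bonds contribute 0.
C1 has one bond to C (0), one bond to O (+1), one bond to H (-1), one bond to F (+1).
Oxidation state = 0 + 1 − 1 + 1 = +1.

+1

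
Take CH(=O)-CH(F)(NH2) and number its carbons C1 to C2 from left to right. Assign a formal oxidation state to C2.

C2 has one bond to C (0), one bond to H (-1), one bond to F (+1), one bond to N (+1).
Oxidation state = 0 − 1 + 1 + 1 = +1.

+1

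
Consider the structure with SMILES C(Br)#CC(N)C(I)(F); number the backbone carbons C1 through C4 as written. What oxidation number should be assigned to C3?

0

C3 has one bond to C (0), one bond to C (0), one bond to N (+1), one bond to H (-1).
Oxidation state = 0 + 0 + 1 − 1 = 0.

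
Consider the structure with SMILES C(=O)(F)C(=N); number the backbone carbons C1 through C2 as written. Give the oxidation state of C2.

Count +1 for every bond to an atom more electronegative than carbon and −1 for every bond to one less electronegative; C–C bonds are 0.
C2 has one bond to C (0), one bond to H (-1), a double bond to N (2×+1 = +2).
Oxidation state = 0 − 1 + 2 = +1.

+1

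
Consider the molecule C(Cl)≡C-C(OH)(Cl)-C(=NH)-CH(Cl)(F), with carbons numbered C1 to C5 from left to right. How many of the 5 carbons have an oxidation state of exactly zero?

1

Tallying each carbon's bonds:
C1: 3C, 1Cl → 0 + 1 = +1
C2: 4C → 0 = 0
C3: 2C, 1O, 1Cl → 0 + 1 + 1 = +2
C4: 2C, 2N → 0 + 2 = +2
C5: 1C, 1H, 1F, 1Cl → 0 − 1 + 1 + 1 = +1
1 carbon (C2) meets the condition.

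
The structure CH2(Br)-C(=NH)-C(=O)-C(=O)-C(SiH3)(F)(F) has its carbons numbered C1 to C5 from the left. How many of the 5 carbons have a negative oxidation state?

1

Tallying each carbon's bonds:
C1: 1C, 2H, 1Br → 0 − 2 + 1 = -1
C2: 2C, 2N → 0 + 2 = +2
C3: 2C, 2O → 0 + 2 = +2
C4: 2C, 2O → 0 + 2 = +2
C5: 1C, 2F, 1Si → 0 + 2 − 1 = +1
1 carbon (C1) meets the condition.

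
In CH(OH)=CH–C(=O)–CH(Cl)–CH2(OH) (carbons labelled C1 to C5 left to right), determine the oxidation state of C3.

C3 has one bond to C (0), one bond to C (0), a double bond to O (2×+1 = +2).
Oxidation state = 0 + 0 + 2 = +2.

+2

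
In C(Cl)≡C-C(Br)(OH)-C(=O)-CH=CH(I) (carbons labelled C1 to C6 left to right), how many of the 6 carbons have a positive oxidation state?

3

Tallying each carbon's bonds:
C1: 3C, 1Cl → 0 + 1 = +1
C2: 4C → 0 = 0
C3: 2C, 1O, 1Br → 0 + 1 + 1 = +2
C4: 2C, 2O → 0 + 2 = +2
C5: 3C, 1H → 0 − 1 = -1
C6: 2C, 1H, 1I → 0 − 1 + 1 = 0
3 carbons (C1, C3, C4) meet the condition.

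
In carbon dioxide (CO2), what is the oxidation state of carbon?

+4

The carbon has a double bond to O (2×+1 = +2), a double bond to O (2×+1 = +2).
Oxidation state = +2 + 2 = +4.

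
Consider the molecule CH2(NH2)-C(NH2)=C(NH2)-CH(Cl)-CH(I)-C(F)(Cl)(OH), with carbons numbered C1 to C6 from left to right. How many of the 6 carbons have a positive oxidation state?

Tallying each carbon's bonds:
C1: 1C, 2H, 1N → 0 − 2 + 1 = -1
C2: 3C, 1N → 0 + 1 = +1
C3: 3C, 1N → 0 + 1 = +1
C4: 2C, 1H, 1Cl → 0 − 1 + 1 = 0
C5: 2C, 1H, 1I → 0 − 1 + 1 = 0
C6: 1C, 1O, 1F, 1Cl → 0 + 1 + 1 + 1 = +3
3 carbons (C2, C3, C6) meet the condition.

3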